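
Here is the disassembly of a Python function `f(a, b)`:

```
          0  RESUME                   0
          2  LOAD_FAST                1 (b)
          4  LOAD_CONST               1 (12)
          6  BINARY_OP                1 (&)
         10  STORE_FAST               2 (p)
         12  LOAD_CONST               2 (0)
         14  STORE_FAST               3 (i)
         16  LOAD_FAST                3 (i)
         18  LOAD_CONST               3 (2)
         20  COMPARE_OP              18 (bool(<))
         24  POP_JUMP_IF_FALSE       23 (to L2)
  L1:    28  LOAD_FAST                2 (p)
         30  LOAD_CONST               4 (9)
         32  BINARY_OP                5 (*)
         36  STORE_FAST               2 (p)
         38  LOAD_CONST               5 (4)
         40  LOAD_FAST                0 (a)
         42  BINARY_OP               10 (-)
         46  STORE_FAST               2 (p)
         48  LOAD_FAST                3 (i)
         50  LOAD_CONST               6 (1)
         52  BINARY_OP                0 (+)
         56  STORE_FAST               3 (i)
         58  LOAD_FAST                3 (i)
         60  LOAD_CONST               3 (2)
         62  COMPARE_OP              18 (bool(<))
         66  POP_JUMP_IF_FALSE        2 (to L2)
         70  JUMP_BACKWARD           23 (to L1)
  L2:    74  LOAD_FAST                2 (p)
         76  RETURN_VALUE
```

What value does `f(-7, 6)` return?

11

LOAD_FAST b → push 6. Stack: [6]
LOAD_CONST → push 12. Stack: [6, 12]
BINARY_OP & → 6 & 12 = 4. Stack: [4]
STORE_FAST p → p=4. Stack: []
LOAD_CONST → push 0. Stack: [0]
STORE_FAST i → i=0. Stack: []
LOAD_FAST i → push 0. Stack: [0]
LOAD_CONST → push 2. Stack: [0, 2]
COMPARE_OP bool(<) → 0 vs 2 = True. Stack: [True]
POP_JUMP_IF_FALSE → pop True; no jump. Stack: []
LOAD_FAST p → push 4. Stack: [4]
LOAD_CONST → push 9. Stack: [4, 9]
BINARY_OP * → 4 * 9 = 36. Stack: [36]
STORE_FAST p → p=36. Stack: []
LOAD_CONST → push 4. Stack: [4]
LOAD_FAST a → push -7. Stack: [4, -7]
BINARY_OP - → 4 - -7 = 11. Stack: [11]
STORE_FAST p → p=11. Stack: []
LOAD_FAST i → push 0. Stack: [0]
LOAD_CONST → push 1. Stack: [0, 1]
BINARY_OP + → 0 + 1 = 1. Stack: [1]
STORE_FAST i → i=1. Stack: []
LOAD_FAST i → push 1. Stack: [1]
LOAD_CONST → push 2. Stack: [1, 2]
COMPARE_OP bool(<) → 1 vs 2 = True. Stack: [True]
POP_JUMP_IF_FALSE → pop True; no jump. Stack: []
LOAD_FAST p → push 11. Stack: [11]
LOAD_CONST → push 9. Stack: [11, 9]
BINARY_OP * → 11 * 9 = 99. Stack: [99]
STORE_FAST p → p=99. Stack: []
LOAD_CONST → push 4. Stack: [4]
LOAD_FAST a → push -7. Stack: [4, -7]
BINARY_OP - → 4 - -7 = 11. Stack: [11]
STORE_FAST p → p=11. Stack: []
LOAD_FAST i → push 1. Stack: [1]
LOAD_CONST → push 1. Stack: [1, 1]
BINARY_OP + → 1 + 1 = 2. Stack: [2]
STORE_FAST i → i=2. Stack: []
LOAD_FAST i → push 2. Stack: [2]
LOAD_CONST → push 2. Stack: [2, 2]
COMPARE_OP bool(<) → 2 vs 2 = False. Stack: [False]
POP_JUMP_IF_FALSE → pop False; jump. Stack: []
LOAD_FAST p → push 11. Stack: [11]
RETURN_VALUE → return 11.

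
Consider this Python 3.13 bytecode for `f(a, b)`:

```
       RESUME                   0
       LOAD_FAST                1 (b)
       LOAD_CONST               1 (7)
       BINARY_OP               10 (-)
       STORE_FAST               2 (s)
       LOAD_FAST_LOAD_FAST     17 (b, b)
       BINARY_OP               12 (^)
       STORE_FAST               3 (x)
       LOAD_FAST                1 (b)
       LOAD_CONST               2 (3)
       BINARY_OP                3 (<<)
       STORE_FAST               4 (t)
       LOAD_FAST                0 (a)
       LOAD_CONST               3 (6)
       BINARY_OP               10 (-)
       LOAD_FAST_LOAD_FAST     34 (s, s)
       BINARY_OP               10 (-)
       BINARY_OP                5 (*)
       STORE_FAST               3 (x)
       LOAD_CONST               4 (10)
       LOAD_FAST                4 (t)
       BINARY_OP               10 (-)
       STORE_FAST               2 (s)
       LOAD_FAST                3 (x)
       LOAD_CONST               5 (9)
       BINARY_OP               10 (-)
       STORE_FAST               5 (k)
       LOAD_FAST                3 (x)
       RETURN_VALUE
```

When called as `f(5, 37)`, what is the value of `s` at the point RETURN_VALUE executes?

LOAD_FAST b → push 37. Stack: [37]
LOAD_CONST → push 7. Stack: [37, 7]
BINARY_OP - → 37 - 7 = 30. Stack: [30]
STORE_FAST s → s=30. Stack: []
LOAD_FAST_LOAD_FAST b,b → push 37,37. Stack: [37, 37]
BINARY_OP ^ → 37 ^ 37 = 0. Stack: [0]
STORE_FAST x → x=0. Stack: []
LOAD_FAST b → push 37. Stack: [37]
LOAD_CONST → push 3. Stack: [37, 3]
BINARY_OP << → 37 << 3 = 296. Stack: [296]
STORE_FAST t → t=296. Stack: []
LOAD_FAST a → push 5. Stack: [5]
LOAD_CONST → push 6. Stack: [5, 6]
BINARY_OP - → 5 - 6 = -1. Stack: [-1]
LOAD_FAST_LOAD_FAST s,s → push 30,30. Stack: [-1, 30, 30]
BINARY_OP - → 30 - 30 = 0. Stack: [-1, 0]
BINARY_OP * → -1 * 0 = 0. Stack: [0]
STORE_FAST x → x=0. Stack: []
LOAD_CONST → push 10. Stack: [10]
LOAD_FAST t → push 296. Stack: [10, 296]
BINARY_OP - → 10 - 296 = -286. Stack: [-286]
STORE_FAST s → s=-286. Stack: []
LOAD_FAST x → push 0. Stack: [0]
LOAD_CONST → push 9. Stack: [0, 9]
BINARY_OP - → 0 - 9 = -9. Stack: [-9]
STORE_FAST k → k=-9. Stack: []
LOAD_FAST x → push 0. Stack: [0]
RETURN_VALUE → return 0.

-286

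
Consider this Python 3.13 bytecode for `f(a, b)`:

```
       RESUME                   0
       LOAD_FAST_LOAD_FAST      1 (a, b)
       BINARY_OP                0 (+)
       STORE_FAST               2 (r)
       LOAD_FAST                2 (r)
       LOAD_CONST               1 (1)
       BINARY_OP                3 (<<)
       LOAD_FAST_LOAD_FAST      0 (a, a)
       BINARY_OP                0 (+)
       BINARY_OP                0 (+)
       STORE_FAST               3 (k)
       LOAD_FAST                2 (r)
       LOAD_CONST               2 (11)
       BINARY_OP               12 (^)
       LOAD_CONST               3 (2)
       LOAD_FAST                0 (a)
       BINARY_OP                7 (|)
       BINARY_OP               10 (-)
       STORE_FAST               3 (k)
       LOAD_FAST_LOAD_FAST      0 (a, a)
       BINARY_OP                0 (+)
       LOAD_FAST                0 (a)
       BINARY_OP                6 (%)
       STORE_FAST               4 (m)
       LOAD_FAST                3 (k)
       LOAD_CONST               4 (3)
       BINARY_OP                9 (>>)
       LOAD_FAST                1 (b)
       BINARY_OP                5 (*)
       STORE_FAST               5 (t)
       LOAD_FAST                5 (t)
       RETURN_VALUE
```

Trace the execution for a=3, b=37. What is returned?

LOAD_FAST_LOAD_FAST a,b → push 3,37. Stack: [3, 37]
BINARY_OP + → 3 + 37 = 40. Stack: [40]
STORE_FAST r → r=40. Stack: []
LOAD_FAST r → push 40. Stack: [40]
LOAD_CONST → push 1. Stack: [40, 1]
BINARY_OP << → 40 << 1 = 80. Stack: [80]
LOAD_FAST_LOAD_FAST a,a → push 3,3. Stack: [80, 3, 3]
BINARY_OP + → 3 + 3 = 6. Stack: [80, 6]
BINARY_OP + → 80 + 6 = 86. Stack: [86]
STORE_FAST k → k=86. Stack: []
LOAD_FAST r → push 40. Stack: [40]
LOAD_CONST → push 11. Stack: [40, 11]
BINARY_OP ^ → 40 ^ 11 = 35. Stack: [35]
LOAD_CONST → push 2. Stack: [35, 2]
LOAD_FAST a → push 3. Stack: [35, 2, 3]
BINARY_OP | → 2 | 3 = 3. Stack: [35, 3]
BINARY_OP - → 35 - 3 = 32. Stack: [32]
STORE_FAST k → k=32. Stack: []
LOAD_FAST_LOAD_FAST a,a → push 3,3. Stack: [3, 3]
BINARY_OP + → 3 + 3 = 6. Stack: [6]
LOAD_FAST a → push 3. Stack: [6, 3]
BINARY_OP % → 6 % 3 = 0. Stack: [0]
STORE_FAST m → m=0. Stack: []
LOAD_FAST k → push 32. Stack: [32]
LOAD_CONST → push 3. Stack: [32, 3]
BINARY_OP >> → 32 >> 3 = 4. Stack: [4]
LOAD_FAST b → push 37. Stack: [4, 37]
BINARY_OP * → 4 * 37 = 148. Stack: [148]
STORE_FAST t → t=148. Stack: []
LOAD_FAST t → push 148. Stack: [148]
RETURN_VALUE → return 148.

148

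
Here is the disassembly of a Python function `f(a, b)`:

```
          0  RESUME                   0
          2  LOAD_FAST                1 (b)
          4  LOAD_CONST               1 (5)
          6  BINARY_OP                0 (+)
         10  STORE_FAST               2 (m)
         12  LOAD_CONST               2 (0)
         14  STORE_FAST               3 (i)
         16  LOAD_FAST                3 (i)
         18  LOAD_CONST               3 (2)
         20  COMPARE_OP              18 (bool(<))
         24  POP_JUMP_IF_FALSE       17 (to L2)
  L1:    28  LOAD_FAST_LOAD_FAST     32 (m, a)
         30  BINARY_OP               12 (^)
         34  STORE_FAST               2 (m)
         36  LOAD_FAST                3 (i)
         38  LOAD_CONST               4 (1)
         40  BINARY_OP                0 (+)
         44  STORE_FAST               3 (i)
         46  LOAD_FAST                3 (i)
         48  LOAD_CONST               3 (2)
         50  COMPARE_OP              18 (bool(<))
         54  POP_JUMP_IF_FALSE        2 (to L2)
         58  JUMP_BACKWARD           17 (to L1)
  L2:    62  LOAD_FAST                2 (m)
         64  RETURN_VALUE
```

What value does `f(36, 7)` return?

LOAD_FAST b → push 7. Stack: [7]
LOAD_CONST → push 5. Stack: [7, 5]
BINARY_OP + → 7 + 5 = 12. Stack: [12]
STORE_FAST m → m=12. Stack: []
LOAD_CONST → push 0. Stack: [0]
STORE_FAST i → i=0. Stack: []
LOAD_FAST i → push 0. Stack: [0]
LOAD_CONST → push 2. Stack: [0, 2]
COMPARE_OP bool(<) → 0 vs 2 = True. Stack: [True]
POP_JUMP_IF_FALSE → pop True; no jump. Stack: []
LOAD_FAST_LOAD_FAST m,a → push 12,36. Stack: [12, 36]
BINARY_OP ^ → 12 ^ 36 = 40. Stack: [40]
STORE_FAST m → m=40. Stack: []
LOAD_FAST i → push 0. Stack: [0]
LOAD_CONST → push 1. Stack: [0, 1]
BINARY_OP + → 0 + 1 = 1. Stack: [1]
STORE_FAST i → i=1. Stack: []
LOAD_FAST i → push 1. Stack: [1]
LOAD_CONST → push 2. Stack: [1, 2]
COMPARE_OP bool(<) → 1 vs 2 = True. Stack: [True]
POP_JUMP_IF_FALSE → pop True; no jump. Stack: []
LOAD_FAST_LOAD_FAST m,a → push 40,36. Stack: [40, 36]
BINARY_OP ^ → 40 ^ 36 = 12. Stack: [12]
STORE_FAST m → m=12. Stack: []
LOAD_FAST i → push 1. Stack: [1]
LOAD_CONST → push 1. Stack: [1, 1]
BINARY_OP + → 1 + 1 = 2. Stack: [2]
STORE_FAST i → i=2. Stack: []
LOAD_FAST i → push 2. Stack: [2]
LOAD_CONST → push 2. Stack: [2, 2]
COMPARE_OP bool(<) → 2 vs 2 = False. Stack: [False]
POP_JUMP_IF_FALSE → pop False; jump. Stack: []
LOAD_FAST m → push 12. Stack: [12]
RETURN_VALUE → return 12.

12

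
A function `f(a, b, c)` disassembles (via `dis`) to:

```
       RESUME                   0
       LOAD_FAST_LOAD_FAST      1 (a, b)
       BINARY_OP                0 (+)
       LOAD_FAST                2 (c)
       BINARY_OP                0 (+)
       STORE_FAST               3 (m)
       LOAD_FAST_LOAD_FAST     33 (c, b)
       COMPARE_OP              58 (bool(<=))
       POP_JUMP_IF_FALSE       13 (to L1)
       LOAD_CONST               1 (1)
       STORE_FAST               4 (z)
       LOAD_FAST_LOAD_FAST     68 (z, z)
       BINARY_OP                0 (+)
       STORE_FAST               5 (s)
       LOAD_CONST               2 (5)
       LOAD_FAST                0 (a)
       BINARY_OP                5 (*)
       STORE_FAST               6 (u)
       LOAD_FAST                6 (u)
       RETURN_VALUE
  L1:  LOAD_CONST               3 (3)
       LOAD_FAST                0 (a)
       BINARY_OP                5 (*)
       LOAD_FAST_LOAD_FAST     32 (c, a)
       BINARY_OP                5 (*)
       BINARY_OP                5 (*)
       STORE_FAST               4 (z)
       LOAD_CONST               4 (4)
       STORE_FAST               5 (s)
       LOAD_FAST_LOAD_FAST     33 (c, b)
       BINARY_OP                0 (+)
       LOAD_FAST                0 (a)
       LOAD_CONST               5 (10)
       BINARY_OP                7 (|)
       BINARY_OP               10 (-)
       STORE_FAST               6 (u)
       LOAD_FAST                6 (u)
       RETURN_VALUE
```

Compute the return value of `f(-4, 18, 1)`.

LOAD_FAST_LOAD_FAST a,b → push -4,18. Stack: [-4, 18]
BINARY_OP + → -4 + 18 = 14. Stack: [14]
LOAD_FAST c → push 1. Stack: [14, 1]
BINARY_OP + → 14 + 1 = 15. Stack: [15]
STORE_FAST m → m=15. Stack: []
LOAD_FAST_LOAD_FAST c,b → push 1,18. Stack: [1, 18]
COMPARE_OP bool(<=) → 1 vs 18 = True. Stack: [True]
POP_JUMP_IF_FALSE → pop True; no jump. Stack: []
LOAD_CONST → push 1. Stack: [1]
STORE_FAST z → z=1. Stack: []
LOAD_FAST_LOAD_FAST z,z → push 1,1. Stack: [1, 1]
BINARY_OP + → 1 + 1 = 2. Stack: [2]
STORE_FAST s → s=2. Stack: []
LOAD_CONST → push 5. Stack: [5]
LOAD_FAST a → push -4. Stack: [5, -4]
BINARY_OP * → 5 * -4 = -20. Stack: [-20]
STORE_FAST u → u=-20. Stack: []
LOAD_FAST u → push -20. Stack: [-20]
RETURN_VALUE → return -20.

-20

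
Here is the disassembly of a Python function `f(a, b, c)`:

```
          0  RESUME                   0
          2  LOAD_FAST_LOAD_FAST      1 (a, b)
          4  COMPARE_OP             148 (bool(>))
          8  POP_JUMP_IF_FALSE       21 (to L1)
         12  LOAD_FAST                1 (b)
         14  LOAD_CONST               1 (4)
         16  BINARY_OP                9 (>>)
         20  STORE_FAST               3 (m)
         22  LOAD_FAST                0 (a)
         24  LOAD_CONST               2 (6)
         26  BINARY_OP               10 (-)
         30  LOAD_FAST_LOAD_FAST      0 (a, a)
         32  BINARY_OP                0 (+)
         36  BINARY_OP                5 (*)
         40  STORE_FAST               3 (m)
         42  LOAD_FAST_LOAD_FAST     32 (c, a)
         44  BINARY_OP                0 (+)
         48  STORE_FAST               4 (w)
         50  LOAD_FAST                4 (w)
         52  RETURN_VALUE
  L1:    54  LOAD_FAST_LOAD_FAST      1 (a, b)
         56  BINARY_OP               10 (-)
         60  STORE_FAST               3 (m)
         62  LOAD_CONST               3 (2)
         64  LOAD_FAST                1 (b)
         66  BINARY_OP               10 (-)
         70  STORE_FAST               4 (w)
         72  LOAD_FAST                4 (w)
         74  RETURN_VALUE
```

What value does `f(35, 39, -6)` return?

LOAD_FAST_LOAD_FAST a,b → push 35,39. Stack: [35, 39]
COMPARE_OP bool(>) → 35 vs 39 = False. Stack: [False]
POP_JUMP_IF_FALSE → pop False; jump. Stack: []
LOAD_FAST_LOAD_FAST a,b → push 35,39. Stack: [35, 39]
BINARY_OP - → 35 - 39 = -4. Stack: [-4]
STORE_FAST m → m=-4. Stack: []
LOAD_CONST → push 2. Stack: [2]
LOAD_FAST b → push 39. Stack: [2, 39]
BINARY_OP - → 2 - 39 = -37. Stack: [-37]
STORE_FAST w → w=-37. Stack: []
LOAD_FAST w → push -37. Stack: [-37]
RETURN_VALUE → return -37.

-37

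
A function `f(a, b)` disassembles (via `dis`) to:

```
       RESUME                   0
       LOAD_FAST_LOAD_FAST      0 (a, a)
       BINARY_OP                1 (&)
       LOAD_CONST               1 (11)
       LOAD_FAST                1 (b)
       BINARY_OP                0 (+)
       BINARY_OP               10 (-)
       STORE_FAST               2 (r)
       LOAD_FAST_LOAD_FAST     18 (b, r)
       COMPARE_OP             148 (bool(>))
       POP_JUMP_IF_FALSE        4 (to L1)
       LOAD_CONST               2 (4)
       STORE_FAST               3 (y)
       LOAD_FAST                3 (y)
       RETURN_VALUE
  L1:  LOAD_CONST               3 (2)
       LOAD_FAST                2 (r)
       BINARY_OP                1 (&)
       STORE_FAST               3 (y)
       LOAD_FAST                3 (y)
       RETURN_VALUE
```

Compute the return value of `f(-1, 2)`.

4

LOAD_FAST_LOAD_FAST a,a → push -1,-1. Stack: [-1, -1]
BINARY_OP & → -1 & -1 = -1. Stack: [-1]
LOAD_CONST → push 11. Stack: [-1, 11]
LOAD_FAST b → push 2. Stack: [-1, 11, 2]
BINARY_OP + → 11 + 2 = 13. Stack: [-1, 13]
BINARY_OP - → -1 - 13 = -14. Stack: [-14]
STORE_FAST r → r=-14. Stack: []
LOAD_FAST_LOAD_FAST b,r → push 2,-14. Stack: [2, -14]
COMPARE_OP bool(>) → 2 vs -14 = True. Stack: [True]
POP_JUMP_IF_FALSE → pop True; no jump. Stack: []
LOAD_CONST → push 4. Stack: [4]
STORE_FAST y → y=4. Stack: []
LOAD_FAST y → push 4. Stack: [4]
RETURN_VALUE → return 4.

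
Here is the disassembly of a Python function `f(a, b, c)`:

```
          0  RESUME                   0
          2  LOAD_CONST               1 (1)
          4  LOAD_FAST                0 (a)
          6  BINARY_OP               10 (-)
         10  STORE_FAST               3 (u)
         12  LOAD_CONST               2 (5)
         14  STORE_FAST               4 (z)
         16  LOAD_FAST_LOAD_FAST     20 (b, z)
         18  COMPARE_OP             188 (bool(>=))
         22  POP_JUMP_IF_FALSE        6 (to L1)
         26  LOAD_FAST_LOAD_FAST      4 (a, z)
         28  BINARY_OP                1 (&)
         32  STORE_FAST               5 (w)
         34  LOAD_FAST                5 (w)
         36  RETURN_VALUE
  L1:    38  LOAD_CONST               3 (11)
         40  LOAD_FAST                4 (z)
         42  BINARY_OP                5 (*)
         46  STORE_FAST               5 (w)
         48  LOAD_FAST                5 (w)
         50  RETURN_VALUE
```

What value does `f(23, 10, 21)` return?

LOAD_CONST → push 1. Stack: [1]
LOAD_FAST a → push 23. Stack: [1, 23]
BINARY_OP - → 1 - 23 = -22. Stack: [-22]
STORE_FAST u → u=-22. Stack: []
LOAD_CONST → push 5. Stack: [5]
STORE_FAST z → z=5. Stack: []
LOAD_FAST_LOAD_FAST b,z → push 10,5. Stack: [10, 5]
COMPARE_OP bool(>=) → 10 vs 5 = True. Stack: [True]
POP_JUMP_IF_FALSE → pop True; no jump. Stack: []
LOAD_FAST_LOAD_FAST a,z → push 23,5. Stack: [23, 5]
BINARY_OP & → 23 & 5 = 5. Stack: [5]
STORE_FAST w → w=5. Stack: []
LOAD_FAST w → push 5. Stack: [5]
RETURN_VALUE → return 5.

5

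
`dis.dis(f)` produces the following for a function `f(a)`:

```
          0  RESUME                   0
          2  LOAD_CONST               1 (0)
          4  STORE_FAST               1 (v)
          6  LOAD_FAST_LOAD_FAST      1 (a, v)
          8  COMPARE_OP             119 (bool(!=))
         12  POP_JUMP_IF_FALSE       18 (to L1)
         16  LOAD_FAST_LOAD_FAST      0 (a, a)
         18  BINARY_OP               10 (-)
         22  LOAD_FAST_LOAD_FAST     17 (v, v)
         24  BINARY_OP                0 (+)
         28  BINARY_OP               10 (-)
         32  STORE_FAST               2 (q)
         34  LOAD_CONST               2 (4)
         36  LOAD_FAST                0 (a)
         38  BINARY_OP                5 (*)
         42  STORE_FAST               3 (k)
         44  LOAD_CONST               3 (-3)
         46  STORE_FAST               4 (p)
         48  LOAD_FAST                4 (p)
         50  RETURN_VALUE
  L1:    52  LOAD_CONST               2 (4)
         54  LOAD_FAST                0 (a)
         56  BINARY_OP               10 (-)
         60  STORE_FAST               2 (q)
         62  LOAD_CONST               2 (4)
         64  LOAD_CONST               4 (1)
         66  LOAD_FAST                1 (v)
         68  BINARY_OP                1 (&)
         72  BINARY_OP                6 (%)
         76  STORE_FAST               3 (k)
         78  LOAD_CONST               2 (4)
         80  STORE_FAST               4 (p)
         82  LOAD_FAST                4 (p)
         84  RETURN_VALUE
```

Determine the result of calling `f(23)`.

-3

LOAD_CONST → push 0. Stack: [0]
STORE_FAST v → v=0. Stack: []
LOAD_FAST_LOAD_FAST a,v → push 23,0. Stack: [23, 0]
COMPARE_OP bool(!=) → 23 vs 0 = True. Stack: [True]
POP_JUMP_IF_FALSE → pop True; no jump. Stack: []
LOAD_FAST_LOAD_FAST a,a → push 23,23. Stack: [23, 23]
BINARY_OP - → 23 - 23 = 0. Stack: [0]
LOAD_FAST_LOAD_FAST v,v → push 0,0. Stack: [0, 0, 0]
BINARY_OP + → 0 + 0 = 0. Stack: [0, 0]
BINARY_OP - → 0 - 0 = 0. Stack: [0]
STORE_FAST q → q=0. Stack: []
LOAD_CONST → push 4. Stack: [4]
LOAD_FAST a → push 23. Stack: [4, 23]
BINARY_OP * → 4 * 23 = 92. Stack: [92]
STORE_FAST k → k=92. Stack: []
LOAD_CONST → push -3. Stack: [-3]
STORE_FAST p → p=-3. Stack: []
LOAD_FAST p → push -3. Stack: [-3]
RETURN_VALUE → return -3.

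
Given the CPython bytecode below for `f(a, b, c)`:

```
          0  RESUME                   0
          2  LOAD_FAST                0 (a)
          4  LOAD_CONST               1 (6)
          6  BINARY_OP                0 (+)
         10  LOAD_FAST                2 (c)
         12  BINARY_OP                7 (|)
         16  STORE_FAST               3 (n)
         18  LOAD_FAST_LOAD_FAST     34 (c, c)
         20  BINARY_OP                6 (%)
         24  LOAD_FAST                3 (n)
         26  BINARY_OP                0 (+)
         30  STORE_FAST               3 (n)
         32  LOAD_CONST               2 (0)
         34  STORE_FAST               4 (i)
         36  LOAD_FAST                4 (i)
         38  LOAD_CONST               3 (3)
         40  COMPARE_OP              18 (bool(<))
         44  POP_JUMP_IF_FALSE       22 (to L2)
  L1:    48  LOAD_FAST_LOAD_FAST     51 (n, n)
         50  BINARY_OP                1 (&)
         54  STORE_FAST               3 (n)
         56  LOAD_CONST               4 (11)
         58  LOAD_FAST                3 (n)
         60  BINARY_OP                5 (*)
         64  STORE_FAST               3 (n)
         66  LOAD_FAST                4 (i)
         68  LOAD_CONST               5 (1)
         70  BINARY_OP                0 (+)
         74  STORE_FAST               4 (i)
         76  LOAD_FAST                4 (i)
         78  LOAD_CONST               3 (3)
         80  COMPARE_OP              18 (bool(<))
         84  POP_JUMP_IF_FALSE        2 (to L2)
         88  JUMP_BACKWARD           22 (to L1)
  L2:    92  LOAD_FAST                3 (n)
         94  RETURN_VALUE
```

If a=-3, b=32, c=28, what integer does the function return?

LOAD_FAST a → push -3. Stack: [-3]
LOAD_CONST → push 6. Stack: [-3, 6]
BINARY_OP + → -3 + 6 = 3. Stack: [3]
LOAD_FAST c → push 28. Stack: [3, 28]
BINARY_OP | → 3 | 28 = 31. Stack: [31]
STORE_FAST n → n=31. Stack: []
LOAD_FAST_LOAD_FAST c,c → push 28,28. Stack: [28, 28]
BINARY_OP % → 28 % 28 = 0. Stack: [0]
LOAD_FAST n → push 31. Stack: [0, 31]
BINARY_OP + → 0 + 31 = 31. Stack: [31]
STORE_FAST n → n=31. Stack: []
LOAD_CONST → push 0. Stack: [0]
STORE_FAST i → i=0. Stack: []
LOAD_FAST i → push 0. Stack: [0]
LOAD_CONST → push 3. Stack: [0, 3]
COMPARE_OP bool(<) → 0 vs 3 = True. Stack: [True]
POP_JUMP_IF_FALSE → pop True; no jump. Stack: []
LOAD_FAST_LOAD_FAST n,n → push 31,31. Stack: [31, 31]
BINARY_OP & → 31 & 31 = 31. Stack: [31]
STORE_FAST n → n=31. Stack: []
LOAD_CONST → push 11. Stack: [11]
LOAD_FAST n → push 31. Stack: [11, 31]
BINARY_OP * → 11 * 31 = 341. Stack: [341]
STORE_FAST n → n=341. Stack: []
LOAD_FAST i → push 0. Stack: [0]
LOAD_CONST → push 1. Stack: [0, 1]
BINARY_OP + → 0 + 1 = 1. Stack: [1]
STORE_FAST i → i=1. Stack: []
LOAD_FAST i → push 1. Stack: [1]
LOAD_CONST → push 3. Stack: [1, 3]
COMPARE_OP bool(<) → 1 vs 3 = True. Stack: [True]
POP_JUMP_IF_FALSE → pop True; no jump. Stack: []
LOAD_FAST_LOAD_FAST n,n → push 341,341. Stack: [341, 341]
BINARY_OP & → 341 & 341 = 341. Stack: [341]
STORE_FAST n → n=341. Stack: []
LOAD_CONST → push 11. Stack: [11]
LOAD_FAST n → push 341. Stack: [11, 341]
BINARY_OP * → 11 * 341 = 3751. Stack: [3751]
STORE_FAST n → n=3751. Stack: []
LOAD_FAST i → push 1. Stack: [1]
LOAD_CONST → push 1. Stack: [1, 1]
BINARY_OP + → 1 + 1 = 2. Stack: [2]
STORE_FAST i → i=2. Stack: []
LOAD_FAST i → push 2. Stack: [2]
LOAD_CONST → push 3. Stack: [2, 3]
COMPARE_OP bool(<) → 2 vs 3 = True. Stack: [True]
POP_JUMP_IF_FALSE → pop True; no jump. Stack: []
LOAD_FAST_LOAD_FAST n,n → push 3751,3751. Stack: [3751, 3751]
BINARY_OP & → 3751 & 3751 = 3751. Stack: [3751]
STORE_FAST n → n=3751. Stack: []
LOAD_CONST → push 11. Stack: [11]
LOAD_FAST n → push 3751. Stack: [11, 3751]
BINARY_OP * → 11 * 3751 = 41261. Stack: [41261]
STORE_FAST n → n=41261. Stack: []
LOAD_FAST i → push 2. Stack: [2]
LOAD_CONST → push 1. Stack: [2, 1]
BINARY_OP + → 2 + 1 = 3. Stack: [3]
STORE_FAST i → i=3. Stack: []
LOAD_FAST i → push 3. Stack: [3]
LOAD_CONST → push 3. Stack: [3, 3]
COMPARE_OP bool(<) → 3 vs 3 = False. Stack: [False]
POP_JUMP_IF_FALSE → pop False; jump. Stack: []
LOAD_FAST n → push 41261. Stack: [41261]
RETURN_VALUE → return 41261.

41261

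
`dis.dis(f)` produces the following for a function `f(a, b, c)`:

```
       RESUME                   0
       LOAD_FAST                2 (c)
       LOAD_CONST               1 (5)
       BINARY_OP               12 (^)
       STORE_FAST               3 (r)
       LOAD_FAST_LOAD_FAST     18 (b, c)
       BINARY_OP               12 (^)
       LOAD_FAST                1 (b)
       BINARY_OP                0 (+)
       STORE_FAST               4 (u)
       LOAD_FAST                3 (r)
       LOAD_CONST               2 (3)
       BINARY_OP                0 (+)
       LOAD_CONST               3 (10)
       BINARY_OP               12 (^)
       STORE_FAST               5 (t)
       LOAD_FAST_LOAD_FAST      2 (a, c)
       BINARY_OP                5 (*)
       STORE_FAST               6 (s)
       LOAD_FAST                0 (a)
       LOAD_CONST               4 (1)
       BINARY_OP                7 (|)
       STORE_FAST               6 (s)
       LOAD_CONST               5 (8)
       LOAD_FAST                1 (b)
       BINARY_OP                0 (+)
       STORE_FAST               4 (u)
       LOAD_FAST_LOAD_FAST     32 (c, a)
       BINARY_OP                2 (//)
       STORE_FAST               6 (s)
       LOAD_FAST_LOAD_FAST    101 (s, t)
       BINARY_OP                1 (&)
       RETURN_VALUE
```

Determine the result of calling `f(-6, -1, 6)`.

LOAD_FAST c → push 6. Stack: [6]
LOAD_CONST → push 5. Stack: [6, 5]
BINARY_OP ^ → 6 ^ 5 = 3. Stack: [3]
STORE_FAST r → r=3. Stack: []
LOAD_FAST_LOAD_FAST b,c → push -1,6. Stack: [-1, 6]
BINARY_OP ^ → -1 ^ 6 = -7. Stack: [-7]
LOAD_FAST b → push -1. Stack: [-7, -1]
BINARY_OP + → -7 + -1 = -8. Stack: [-8]
STORE_FAST u → u=-8. Stack: []
LOAD_FAST r → push 3. Stack: [3]
LOAD_CONST → push 3. Stack: [3, 3]
BINARY_OP + → 3 + 3 = 6. Stack: [6]
LOAD_CONST → push 10. Stack: [6, 10]
BINARY_OP ^ → 6 ^ 10 = 12. Stack: [12]
STORE_FAST t → t=12. Stack: []
LOAD_FAST_LOAD_FAST a,c → push -6,6. Stack: [-6, 6]
BINARY_OP * → -6 * 6 = -36. Stack: [-36]
STORE_FAST s → s=-36. Stack: []
LOAD_FAST a → push -6. Stack: [-6]
LOAD_CONST → push 1. Stack: [-6, 1]
BINARY_OP | → -6 | 1 = -5. Stack: [-5]
STORE_FAST s → s=-5. Stack: []
LOAD_CONST → push 8. Stack: [8]
LOAD_FAST b → push -1. Stack: [8, -1]
BINARY_OP + → 8 + -1 = 7. Stack: [7]
STORE_FAST u → u=7. Stack: []
LOAD_FAST_LOAD_FAST c,a → push 6,-6. Stack: [6, -6]
BINARY_OP // → 6 // -6 = -1. Stack: [-1]
STORE_FAST s → s=-1. Stack: []
LOAD_FAST_LOAD_FAST s,t → push -1,12. Stack: [-1, 12]
BINARY_OP & → -1 & 12 = 12. Stack: [12]
RETURN_VALUE → return 12.

12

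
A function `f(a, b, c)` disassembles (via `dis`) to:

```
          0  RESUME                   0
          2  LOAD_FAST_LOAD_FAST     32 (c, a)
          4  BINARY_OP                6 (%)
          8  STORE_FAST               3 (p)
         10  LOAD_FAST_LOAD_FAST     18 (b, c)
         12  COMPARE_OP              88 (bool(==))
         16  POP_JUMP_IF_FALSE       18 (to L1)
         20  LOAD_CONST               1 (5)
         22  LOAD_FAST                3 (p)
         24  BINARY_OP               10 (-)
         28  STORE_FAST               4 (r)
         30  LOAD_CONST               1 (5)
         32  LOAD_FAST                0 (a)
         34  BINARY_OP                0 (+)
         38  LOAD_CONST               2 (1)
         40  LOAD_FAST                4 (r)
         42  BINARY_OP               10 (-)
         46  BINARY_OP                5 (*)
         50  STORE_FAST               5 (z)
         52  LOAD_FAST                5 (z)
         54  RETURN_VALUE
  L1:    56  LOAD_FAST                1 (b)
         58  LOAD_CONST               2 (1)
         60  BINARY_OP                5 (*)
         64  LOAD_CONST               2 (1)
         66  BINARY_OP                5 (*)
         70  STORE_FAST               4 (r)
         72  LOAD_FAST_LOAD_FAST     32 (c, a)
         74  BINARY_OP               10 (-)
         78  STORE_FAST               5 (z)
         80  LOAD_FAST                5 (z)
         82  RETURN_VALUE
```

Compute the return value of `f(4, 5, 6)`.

LOAD_FAST_LOAD_FAST c,a → push 6,4. Stack: [6, 4]
BINARY_OP % → 6 % 4 = 2. Stack: [2]
STORE_FAST p → p=2. Stack: []
LOAD_FAST_LOAD_FAST b,c → push 5,6. Stack: [5, 6]
COMPARE_OP bool(==) → 5 vs 6 = False. Stack: [False]
POP_JUMP_IF_FALSE → pop False; jump. Stack: []
LOAD_FAST b → push 5. Stack: [5]
LOAD_CONST → push 1. Stack: [5, 1]
BINARY_OP * → 5 * 1 = 5. Stack: [5]
LOAD_CONST → push 1. Stack: [5, 1]
BINARY_OP * → 5 * 1 = 5. Stack: [5]
STORE_FAST r → r=5. Stack: []
LOAD_FAST_LOAD_FAST c,a → push 6,4. Stack: [6, 4]
BINARY_OP - → 6 - 4 = 2. Stack: [2]
STORE_FAST z → z=2. Stack: []
LOAD_FAST z → push 2. Stack: [2]
RETURN_VALUE → return 2.

2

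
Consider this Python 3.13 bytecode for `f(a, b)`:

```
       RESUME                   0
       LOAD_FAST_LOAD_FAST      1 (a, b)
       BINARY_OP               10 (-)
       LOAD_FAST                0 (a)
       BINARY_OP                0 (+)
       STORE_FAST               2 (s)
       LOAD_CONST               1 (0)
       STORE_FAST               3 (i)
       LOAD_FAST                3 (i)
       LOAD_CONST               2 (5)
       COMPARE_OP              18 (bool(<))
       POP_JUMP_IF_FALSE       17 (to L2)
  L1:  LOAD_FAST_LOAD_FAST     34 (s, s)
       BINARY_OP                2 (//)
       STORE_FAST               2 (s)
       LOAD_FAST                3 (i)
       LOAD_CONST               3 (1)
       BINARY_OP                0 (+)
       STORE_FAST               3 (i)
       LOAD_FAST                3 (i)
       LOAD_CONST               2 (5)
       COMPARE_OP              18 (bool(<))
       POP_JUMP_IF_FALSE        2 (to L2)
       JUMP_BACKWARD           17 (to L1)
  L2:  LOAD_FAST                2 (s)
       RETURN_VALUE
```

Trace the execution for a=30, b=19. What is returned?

LOAD_FAST_LOAD_FAST a,b → push 30,19
BINARY_OP - → 30 - 19 = 11
LOAD_FAST a → push 30
BINARY_OP + → 11 + 30 = 41
STORE_FAST s → s=41
LOAD_CONST → push 0
STORE_FAST i → i=0
LOAD_FAST i → push 0
LOAD_CONST → push 5
COMPARE_OP bool(<) → 0 vs 5 = True
POP_JUMP_IF_FALSE → pop True; no jump
LOAD_FAST_LOAD_FAST s,s → push 41,41
BINARY_OP // → 41 // 41 = 1
STORE_FAST s → s=1
LOAD_FAST i → push 0
LOAD_CONST → push 1
BINARY_OP + → 0 + 1 = 1
STORE_FAST i → i=1
LOAD_FAST i → push 1
LOAD_CONST → push 5
COMPARE_OP bool(<) → 1 vs 5 = True
POP_JUMP_IF_FALSE → pop True; no jump
LOAD_FAST_LOAD_FAST s,s → push 1,1
BINARY_OP // → 1 // 1 = 1
STORE_FAST s → s=1
LOAD_FAST i → push 1
LOAD_CONST → push 1
BINARY_OP + → 1 + 1 = 2
STORE_FAST i → i=2
LOAD_FAST i → push 2
LOAD_CONST → push 5
COMPARE_OP bool(<) → 2 vs 5 = True
POP_JUMP_IF_FALSE → pop True; no jump
LOAD_FAST_LOAD_FAST s,s → push 1,1
BINARY_OP // → 1 // 1 = 1
STORE_FAST s → s=1
LOAD_FAST i → push 2
LOAD_CONST → push 1
BINARY_OP + → 2 + 1 = 3
STORE_FAST i → i=3
LOAD_FAST i → push 3
LOAD_CONST → push 5
COMPARE_OP bool(<) → 3 vs 5 = True
POP_JUMP_IF_FALSE → pop True; no jump
LOAD_FAST_LOAD_FAST s,s → push 1,1
BINARY_OP // → 1 // 1 = 1
STORE_FAST s → s=1
LOAD_FAST i → push 3
LOAD_CONST → push 1
BINARY_OP + → 3 + 1 = 4
STORE_FAST i → i=4
LOAD_FAST i → push 4
LOAD_CONST → push 5
COMPARE_OP bool(<) → 4 vs 5 = True
POP_JUMP_IF_FALSE → pop True; no jump
LOAD_FAST_LOAD_FAST s,s → push 1,1
BINARY_OP // → 1 // 1 = 1
STORE_FAST s → s=1
LOAD_FAST i → push 4
LOAD_CONST → push 1
BINARY_OP + → 4 + 1 = 5
STORE_FAST i → i=5
LOAD_FAST i → push 5
LOAD_CONST → push 5
COMPARE_OP bool(<) → 5 vs 5 = False
POP_JUMP_IF_FALSE → pop False; jump
LOAD_FAST s → push 1
RETURN_VALUE → return 1.

1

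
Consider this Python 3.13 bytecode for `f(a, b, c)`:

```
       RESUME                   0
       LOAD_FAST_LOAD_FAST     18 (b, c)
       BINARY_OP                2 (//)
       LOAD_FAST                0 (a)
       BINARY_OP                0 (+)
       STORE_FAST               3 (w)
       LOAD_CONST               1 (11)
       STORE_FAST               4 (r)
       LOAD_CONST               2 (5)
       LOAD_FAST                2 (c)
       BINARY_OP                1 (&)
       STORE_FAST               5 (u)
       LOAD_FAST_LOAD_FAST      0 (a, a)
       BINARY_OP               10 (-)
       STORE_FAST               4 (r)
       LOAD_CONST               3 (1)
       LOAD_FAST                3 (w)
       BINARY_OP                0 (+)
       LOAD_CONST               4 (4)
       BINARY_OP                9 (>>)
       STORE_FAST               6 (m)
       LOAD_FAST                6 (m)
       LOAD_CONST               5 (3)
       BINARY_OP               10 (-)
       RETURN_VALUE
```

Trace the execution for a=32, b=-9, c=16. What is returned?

LOAD_FAST_LOAD_FAST b,c → push -9,16. Stack: [-9, 16]
BINARY_OP // → -9 // 16 = -1. Stack: [-1]
LOAD_FAST a → push 32. Stack: [-1, 32]
BINARY_OP + → -1 + 32 = 31. Stack: [31]
STORE_FAST w → w=31. Stack: []
LOAD_CONST → push 11. Stack: [11]
STORE_FAST r → r=11. Stack: []
LOAD_CONST → push 5. Stack: [5]
LOAD_FAST c → push 16. Stack: [5, 16]
BINARY_OP & → 5 & 16 = 0. Stack: [0]
STORE_FAST u → u=0. Stack: []
LOAD_FAST_LOAD_FAST a,a → push 32,32. Stack: [32, 32]
BINARY_OP - → 32 - 32 = 0. Stack: [0]
STORE_FAST r → r=0. Stack: []
LOAD_CONST → push 1. Stack: [1]
LOAD_FAST w → push 31. Stack: [1, 31]
BINARY_OP + → 1 + 31 = 32. Stack: [32]
LOAD_CONST → push 4. Stack: [32, 4]
BINARY_OP >> → 32 >> 4 = 2. Stack: [2]
STORE_FAST m → m=2. Stack: []
LOAD_FAST m → push 2. Stack: [2]
LOAD_CONST → push 3. Stack: [2, 3]
BINARY_OP - → 2 - 3 = -1. Stack: [-1]
RETURN_VALUE → return -1.

-1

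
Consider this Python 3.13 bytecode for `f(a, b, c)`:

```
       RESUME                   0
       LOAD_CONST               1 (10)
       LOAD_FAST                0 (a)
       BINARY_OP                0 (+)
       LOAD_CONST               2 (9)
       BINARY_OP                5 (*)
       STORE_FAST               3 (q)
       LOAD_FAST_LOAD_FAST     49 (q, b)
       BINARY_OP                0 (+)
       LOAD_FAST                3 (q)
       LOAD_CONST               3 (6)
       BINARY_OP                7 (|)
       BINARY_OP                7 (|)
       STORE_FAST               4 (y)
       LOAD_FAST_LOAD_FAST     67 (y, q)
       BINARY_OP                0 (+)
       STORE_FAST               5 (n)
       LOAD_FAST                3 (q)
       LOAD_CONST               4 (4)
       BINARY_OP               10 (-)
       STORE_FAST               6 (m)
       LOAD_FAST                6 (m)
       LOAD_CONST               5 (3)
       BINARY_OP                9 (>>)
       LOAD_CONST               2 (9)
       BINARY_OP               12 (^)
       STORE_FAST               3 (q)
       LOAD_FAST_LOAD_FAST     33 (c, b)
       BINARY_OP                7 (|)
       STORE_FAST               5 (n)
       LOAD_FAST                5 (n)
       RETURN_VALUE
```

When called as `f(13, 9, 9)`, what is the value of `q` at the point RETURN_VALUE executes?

16

LOAD_CONST → push 10. Stack: [10]
LOAD_FAST a → push 13. Stack: [10, 13]
BINARY_OP + → 10 + 13 = 23. Stack: [23]
LOAD_CONST → push 9. Stack: [23, 9]
BINARY_OP * → 23 * 9 = 207. Stack: [207]
STORE_FAST q → q=207. Stack: []
LOAD_FAST_LOAD_FAST q,b → push 207,9. Stack: [207, 9]
BINARY_OP + → 207 + 9 = 216. Stack: [216]
LOAD_FAST q → push 207. Stack: [216, 207]
LOAD_CONST → push 6. Stack: [216, 207, 6]
BINARY_OP | → 207 | 6 = 207. Stack: [216, 207]
BINARY_OP | → 216 | 207 = 223. Stack: [223]
STORE_FAST y → y=223. Stack: []
LOAD_FAST_LOAD_FAST y,q → push 223,207. Stack: [223, 207]
BINARY_OP + → 223 + 207 = 430. Stack: [430]
STORE_FAST n → n=430. Stack: []
LOAD_FAST q → push 207. Stack: [207]
LOAD_CONST → push 4. Stack: [207, 4]
BINARY_OP - → 207 - 4 = 203. Stack: [203]
STORE_FAST m → m=203. Stack: []
LOAD_FAST m → push 203. Stack: [203]
LOAD_CONST → push 3. Stack: [203, 3]
BINARY_OP >> → 203 >> 3 = 25. Stack: [25]
LOAD_CONST → push 9. Stack: [25, 9]
BINARY_OP ^ → 25 ^ 9 = 16. Stack: [16]
STORE_FAST q → q=16. Stack: []
LOAD_FAST_LOAD_FAST c,b → push 9,9. Stack: [9, 9]
BINARY_OP | → 9 | 9 = 9. Stack: [9]
STORE_FAST n → n=9. Stack: []
LOAD_FAST n → push 9. Stack: [9]
RETURN_VALUE → return 9.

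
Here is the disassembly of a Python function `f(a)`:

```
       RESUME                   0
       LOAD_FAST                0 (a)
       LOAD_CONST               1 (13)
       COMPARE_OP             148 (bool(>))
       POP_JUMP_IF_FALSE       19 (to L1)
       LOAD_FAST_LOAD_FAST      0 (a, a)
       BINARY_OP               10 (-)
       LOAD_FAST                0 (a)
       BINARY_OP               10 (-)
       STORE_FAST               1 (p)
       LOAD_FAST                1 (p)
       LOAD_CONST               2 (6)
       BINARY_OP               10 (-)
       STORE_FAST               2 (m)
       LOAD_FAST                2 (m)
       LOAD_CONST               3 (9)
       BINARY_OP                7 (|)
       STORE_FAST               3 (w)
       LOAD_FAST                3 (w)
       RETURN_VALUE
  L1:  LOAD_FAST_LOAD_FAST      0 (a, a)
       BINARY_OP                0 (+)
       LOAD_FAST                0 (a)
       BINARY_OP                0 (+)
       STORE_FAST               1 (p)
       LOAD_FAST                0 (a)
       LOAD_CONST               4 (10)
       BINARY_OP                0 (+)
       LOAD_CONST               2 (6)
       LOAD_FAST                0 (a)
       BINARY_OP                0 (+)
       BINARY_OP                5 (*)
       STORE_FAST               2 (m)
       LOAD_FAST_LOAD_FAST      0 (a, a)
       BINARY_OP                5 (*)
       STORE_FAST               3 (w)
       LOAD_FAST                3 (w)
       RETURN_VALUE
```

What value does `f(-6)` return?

LOAD_FAST a → push -6. Stack: [-6]
LOAD_CONST → push 13. Stack: [-6, 13]
COMPARE_OP bool(>) → -6 vs 13 = False. Stack: [False]
POP_JUMP_IF_FALSE → pop False; jump. Stack: []
LOAD_FAST_LOAD_FAST a,a → push -6,-6. Stack: [-6, -6]
BINARY_OP + → -6 + -6 = -12. Stack: [-12]
LOAD_FAST a → push -6. Stack: [-12, -6]
BINARY_OP + → -12 + -6 = -18. Stack: [-18]
STORE_FAST p → p=-18. Stack: []
LOAD_FAST a → push -6. Stack: [-6]
LOAD_CONST → push 10. Stack: [-6, 10]
BINARY_OP + → -6 + 10 = 4. Stack: [4]
LOAD_CONST → push 6. Stack: [4, 6]
LOAD_FAST a → push -6. Stack: [4, 6, -6]
BINARY_OP + → 6 + -6 = 0. Stack: [4, 0]
BINARY_OP * → 4 * 0 = 0. Stack: [0]
STORE_FAST m → m=0. Stack: []
LOAD_FAST_LOAD_FAST a,a → push -6,-6. Stack: [-6, -6]
BINARY_OP * → -6 * -6 = 36. Stack: [36]
STORE_FAST w → w=36. Stack: []
LOAD_FAST w → push 36. Stack: [36]
RETURN_VALUE → return 36.

36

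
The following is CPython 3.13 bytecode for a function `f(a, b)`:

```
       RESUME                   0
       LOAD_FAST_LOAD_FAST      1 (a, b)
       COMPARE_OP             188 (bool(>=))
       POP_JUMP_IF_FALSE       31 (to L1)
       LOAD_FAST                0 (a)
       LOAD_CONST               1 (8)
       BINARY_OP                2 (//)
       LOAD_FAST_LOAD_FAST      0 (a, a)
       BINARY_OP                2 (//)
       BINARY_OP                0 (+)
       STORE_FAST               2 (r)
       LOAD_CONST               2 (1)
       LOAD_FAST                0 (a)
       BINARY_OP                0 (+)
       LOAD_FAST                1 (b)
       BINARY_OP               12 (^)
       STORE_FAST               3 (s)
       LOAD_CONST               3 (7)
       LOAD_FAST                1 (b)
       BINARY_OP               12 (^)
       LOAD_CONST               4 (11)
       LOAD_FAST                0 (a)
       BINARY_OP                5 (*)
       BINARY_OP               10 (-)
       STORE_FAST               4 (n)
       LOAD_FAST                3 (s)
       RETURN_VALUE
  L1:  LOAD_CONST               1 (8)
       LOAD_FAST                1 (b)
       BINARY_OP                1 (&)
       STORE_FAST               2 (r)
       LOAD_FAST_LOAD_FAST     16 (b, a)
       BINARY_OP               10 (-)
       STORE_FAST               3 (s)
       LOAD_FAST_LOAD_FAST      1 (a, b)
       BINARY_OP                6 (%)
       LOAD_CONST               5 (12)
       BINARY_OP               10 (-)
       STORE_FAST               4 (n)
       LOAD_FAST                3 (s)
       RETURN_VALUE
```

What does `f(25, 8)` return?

18

LOAD_FAST_LOAD_FAST a,b → push 25,8. Stack: [25, 8]
COMPARE_OP bool(>=) → 25 vs 8 = True. Stack: [True]
POP_JUMP_IF_FALSE → pop True; no jump. Stack: []
LOAD_FAST a → push 25. Stack: [25]
LOAD_CONST → push 8. Stack: [25, 8]
BINARY_OP // → 25 // 8 = 3. Stack: [3]
LOAD_FAST_LOAD_FAST a,a → push 25,25. Stack: [3, 25, 25]
BINARY_OP // → 25 // 25 = 1. Stack: [3, 1]
BINARY_OP + → 3 + 1 = 4. Stack: [4]
STORE_FAST r → r=4. Stack: []
LOAD_CONST → push 1. Stack: [1]
LOAD_FAST a → push 25. Stack: [1, 25]
BINARY_OP + → 1 + 25 = 26. Stack: [26]
LOAD_FAST b → push 8. Stack: [26, 8]
BINARY_OP ^ → 26 ^ 8 = 18. Stack: [18]
STORE_FAST s → s=18. Stack: []
LOAD_CONST → push 7. Stack: [7]
LOAD_FAST b → push 8. Stack: [7, 8]
BINARY_OP ^ → 7 ^ 8 = 15. Stack: [15]
LOAD_CONST → push 11. Stack: [15, 11]
LOAD_FAST a → push 25. Stack: [15, 11, 25]
BINARY_OP * → 11 * 25 = 275. Stack: [15, 275]
BINARY_OP - → 15 - 275 = -260. Stack: [-260]
STORE_FAST n → n=-260. Stack: []
LOAD_FAST s → push 18. Stack: [18]
RETURN_VALUE → return 18.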